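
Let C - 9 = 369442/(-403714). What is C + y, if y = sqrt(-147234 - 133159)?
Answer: 1631992/201857 + I*sqrt(280393) ≈ 8.0849 + 529.52*I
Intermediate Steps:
C = 1631992/201857 (C = 9 + 369442/(-403714) = 9 + 369442*(-1/403714) = 9 - 184721/201857 = 1631992/201857 ≈ 8.0849)
y = I*sqrt(280393) (y = sqrt(-280393) = I*sqrt(280393) ≈ 529.52*I)
C + y = 1631992/201857 + I*sqrt(280393)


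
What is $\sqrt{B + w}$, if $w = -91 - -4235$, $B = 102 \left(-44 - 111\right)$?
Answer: $i \sqrt{11666} \approx 108.01 i$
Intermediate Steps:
$B = -15810$ ($B = 102 \left(-155\right) = -15810$)
$w = 4144$ ($w = -91 + 4235 = 4144$)
$\sqrt{B + w} = \sqrt{-15810 + 4144} = \sqrt{-11666} = i \sqrt{11666}$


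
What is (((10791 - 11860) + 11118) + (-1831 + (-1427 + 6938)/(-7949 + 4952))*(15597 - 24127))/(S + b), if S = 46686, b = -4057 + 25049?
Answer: 15628520131/67610322 ≈ 231.16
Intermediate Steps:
b = 20992
(((10791 - 11860) + 11118) + (-1831 + (-1427 + 6938)/(-7949 + 4952))*(15597 - 24127))/(S + b) = (((10791 - 11860) + 11118) + (-1831 + (-1427 + 6938)/(-7949 + 4952))*(15597 - 24127))/(46686 + 20992) = ((-1069 + 11118) + (-1831 + 5511/(-2997))*(-8530))/67678 = (10049 + (-1831 + 5511*(-1/2997))*(-8530))*(1/67678) = (10049 + (-1831 - 1837/999)*(-8530))*(1/67678) = (10049 - 1831006/999*(-8530))*(1/67678) = (10049 + 15618481180/999)*(1/67678) = (15628520131/999)*(1/67678) = 15628520131/67610322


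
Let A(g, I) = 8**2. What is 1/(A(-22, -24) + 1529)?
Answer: 1/1593 ≈ 0.00062775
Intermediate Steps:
A(g, I) = 64
1/(A(-22, -24) + 1529) = 1/(64 + 1529) = 1/1593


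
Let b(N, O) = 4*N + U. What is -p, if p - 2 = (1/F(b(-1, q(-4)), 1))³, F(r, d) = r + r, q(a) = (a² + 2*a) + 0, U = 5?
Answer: -17/8 ≈ -2.1250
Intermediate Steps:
q(a) = a² + 2*a
b(N, O) = 5 + 4*N (b(N, O) = 4*N + 5 = 5 + 4*N)
F(r, d) = 2*r
p = 17/8 (p = 2 + (1/(2*(5 + 4*(-1))))³ = 2 + (1/(2*(5 - 4)))³ = 2 + (1/(2*1))³ = 2 + (1/2)³ = 2 + (½)³ = 2 + ⅛ = 17/8 ≈ 2.1250)
-p = -1*17/8 = -17/8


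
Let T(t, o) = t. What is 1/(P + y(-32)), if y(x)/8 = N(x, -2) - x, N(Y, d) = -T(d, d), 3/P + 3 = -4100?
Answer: 4103/1116013 ≈ 0.0036765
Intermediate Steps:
P = -3/4103 (P = 3/(-3 - 4100) = 3/(-4103) = 3*(-1/4103) = -3/4103 ≈ -0.00073117)
N(Y, d) = -d
y(x) = 16 - 8*x (y(x) = 8*(-1*(-2) - x) = 8*(2 - x) = 16 - 8*x)
1/(P + y(-32)) = 1/(-3/4103 + (16 - 8*(-32))) = 1/(-3/4103 + (16 + 256)) = 1/(-3/4103 + 272) = 1/(1116013/4103) = 4103/1116013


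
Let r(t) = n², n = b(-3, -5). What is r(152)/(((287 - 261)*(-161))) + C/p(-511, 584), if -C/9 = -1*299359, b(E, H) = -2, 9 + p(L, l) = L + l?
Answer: 5639025355/133952 ≈ 42097.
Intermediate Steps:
p(L, l) = -9 + L + l (p(L, l) = -9 + (L + l) = -9 + L + l)
n = -2
r(t) = 4 (r(t) = (-2)² = 4)
C = 2694231 (C = -(-9)*299359 = -9*(-299359) = 2694231)
r(152)/(((287 - 261)*(-161))) + C/p(-511, 584) = 4/(((287 - 261)*(-161))) + 2694231/(-9 - 511 + 584) = 4/((26*(-161))) + 2694231/64 = 4/(-4186) + 2694231*(1/64) = 4*(-1/4186) + 2694231/64 = -2/2093 + 2694231/64 = 5639025355/133952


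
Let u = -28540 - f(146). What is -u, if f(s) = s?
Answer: 28686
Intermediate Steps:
u = -28686 (u = -28540 - 1*146 = -28540 - 146 = -28686)
-u = -1*(-28686) = 28686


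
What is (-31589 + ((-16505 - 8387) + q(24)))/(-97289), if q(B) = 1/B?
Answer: 1355543/2334936 ≈ 0.58055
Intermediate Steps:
(-31589 + ((-16505 - 8387) + q(24)))/(-97289) = (-31589 + ((-16505 - 8387) + 1/24))/(-97289) = (-31589 + (-24892 + 1/24))*(-1/97289) = (-31589 - 597407/24)*(-1/97289) = -1355543/24*(-1/97289) = 1355543/2334936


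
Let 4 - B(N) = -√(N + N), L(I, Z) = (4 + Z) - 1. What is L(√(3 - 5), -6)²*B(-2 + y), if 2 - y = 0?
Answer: 36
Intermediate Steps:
y = 2 (y = 2 - 1*0 = 2 + 0 = 2)
L(I, Z) = 3 + Z
B(N) = 4 + √2*√N (B(N) = 4 - (-1)*√(N + N) = 4 - (-1)*√(2*N) = 4 - (-1)*√2*√N = 4 + √2*√N)
L(√(3 - 5), -6)²*B(-2 + y) = (3 - 6)²*(4 + √2*√(-2 + 2)) = (-3)²*(4 + √2*√0) = 9*(4 + √2*0) = 9*(4 + 0) = 9*4 = 36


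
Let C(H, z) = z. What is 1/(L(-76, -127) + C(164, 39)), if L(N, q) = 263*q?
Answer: -1/33362 ≈ -2.9974e-5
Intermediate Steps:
1/(L(-76, -127) + C(164, 39)) = 1/(263*(-127) + 39) = 1/(-33401 + 39) = 1/(-33362) = -1/33362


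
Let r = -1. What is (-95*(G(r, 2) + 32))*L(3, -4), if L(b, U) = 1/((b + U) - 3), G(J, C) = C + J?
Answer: 3135/4 ≈ 783.75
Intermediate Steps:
L(b, U) = 1/(-3 + U + b) (L(b, U) = 1/((U + b) - 3) = 1/(-3 + U + b))
(-95*(G(r, 2) + 32))*L(3, -4) = (-95*((2 - 1) + 32))/(-3 - 4 + 3) = -95*(1 + 32)/(-4) = -95*33*(-1/4) = -3135*(-1/4) = 3135/4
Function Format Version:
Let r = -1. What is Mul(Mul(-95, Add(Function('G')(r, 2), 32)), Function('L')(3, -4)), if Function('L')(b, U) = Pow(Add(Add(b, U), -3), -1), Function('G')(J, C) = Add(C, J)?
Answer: Rational(3135, 4) ≈ 783.75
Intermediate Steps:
Function('L')(b, U) = Pow(Add(-3, U, b), -1) (Function('L')(b, U) = Pow(Add(Add(U, b), -3), -1) = Pow(Add(-3, U, b), -1))
Mul(Mul(-95, Add(Function('G')(r, 2), 32)), Function('L')(3, -4)) = Mul(Mul(-95, Add(Add(2, -1), 32)), Pow(Add(-3, -4, 3), -1)) = Mul(Mul(-95, Add(1, 32)), Pow(-4, -1)) = Mul(Mul(-95, 33), Rational(-1, 4)) = Mul(-3135, Rational(-1, 4)) = Rational(3135, 4)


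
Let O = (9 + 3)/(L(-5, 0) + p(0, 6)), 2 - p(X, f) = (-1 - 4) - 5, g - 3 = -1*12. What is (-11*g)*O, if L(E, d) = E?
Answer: 1188/7 ≈ 169.71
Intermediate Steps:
g = -9 (g = 3 - 1*12 = 3 - 12 = -9)
p(X, f) = 12 (p(X, f) = 2 - ((-1 - 4) - 5) = 2 - (-5 - 5) = 2 - 1*(-10) = 2 + 10 = 12)
O = 12/7 (O = (9 + 3)/(-5 + 12) = 12/7 ≈ 1.7143)
(-11*g)*O = -11*(-9)*(12/7) = 99*(12/7) = 1188/7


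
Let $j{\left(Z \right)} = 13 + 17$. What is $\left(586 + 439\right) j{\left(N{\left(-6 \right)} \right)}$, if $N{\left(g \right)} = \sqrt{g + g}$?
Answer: $30750$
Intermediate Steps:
$N{\left(g \right)} = \sqrt{2} \sqrt{g}$ ($N{\left(g \right)} = \sqrt{2 g} = \sqrt{2} \sqrt{g}$)
$j{\left(Z \right)} = 30$
$\left(586 + 439\right) j{\left(N{\left(-6 \right)} \right)} = \left(586 + 439\right) 30 = 1025 \cdot 30 = 30750$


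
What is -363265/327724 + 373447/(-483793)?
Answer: -298132608773/158550577132 ≈ -1.8804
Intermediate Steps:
-363265/327724 + 373447/(-483793) = -363265*1/327724 + 373447*(-1/483793) = -363265/327724 - 373447/483793 = -298132608773/158550577132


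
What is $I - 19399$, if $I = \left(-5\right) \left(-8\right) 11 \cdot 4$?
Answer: $-17639$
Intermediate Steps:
$I = 1760$ ($I = 40 \cdot 44 = 1760$)
$I - 19399 = 1760 - 19399 = -17639$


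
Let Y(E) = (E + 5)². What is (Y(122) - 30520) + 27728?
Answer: 13337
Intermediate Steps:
Y(E) = (5 + E)²
(Y(122) - 30520) + 27728 = ((5 + 122)² - 30520) + 27728 = (127² - 30520) + 27728 = (16129 - 30520) + 27728 = -14391 + 27728 = 13337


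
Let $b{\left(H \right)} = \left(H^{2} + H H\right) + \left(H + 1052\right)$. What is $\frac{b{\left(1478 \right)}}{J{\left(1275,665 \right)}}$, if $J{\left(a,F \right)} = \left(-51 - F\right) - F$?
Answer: $- \frac{4371498}{1381} \approx -3165.5$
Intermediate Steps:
$J{\left(a,F \right)} = -51 - 2 F$
$b{\left(H \right)} = 1052 + H + 2 H^{2}$ ($b{\left(H \right)} = \left(H^{2} + H^{2}\right) + \left(1052 + H\right) = 2 H^{2} + \left(1052 + H\right) = 1052 + H + 2 H^{2}$)
$\frac{b{\left(1478 \right)}}{J{\left(1275,665 \right)}} = \frac{1052 + 1478 + 2 \cdot 1478^{2}}{-51 - 1330} = \frac{1052 + 1478 + 2 \cdot 2184484}{-51 - 1330} = \frac{1052 + 1478 + 4368968}{-1381} = 4371498 \left(- \frac{1}{1381}\right) = - \frac{4371498}{1381}$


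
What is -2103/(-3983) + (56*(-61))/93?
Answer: -13410349/370419 ≈ -36.203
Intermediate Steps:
-2103/(-3983) + (56*(-61))/93 = -2103*(-1/3983) - 3416*1/93 = 2103/3983 - 3416/93 = -13410349/370419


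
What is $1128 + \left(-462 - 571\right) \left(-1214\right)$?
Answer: $1255190$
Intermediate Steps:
$1128 + \left(-462 - 571\right) \left(-1214\right) = 1128 - -1254062 = 1128 + 1254062 = 1255190$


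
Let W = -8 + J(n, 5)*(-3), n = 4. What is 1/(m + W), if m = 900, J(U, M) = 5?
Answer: 1/877 ≈ 0.0011403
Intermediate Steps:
W = -23 (W = -8 + 5*(-3) = -8 - 15 = -23)
1/(m + W) = 1/(900 - 23) = 1/877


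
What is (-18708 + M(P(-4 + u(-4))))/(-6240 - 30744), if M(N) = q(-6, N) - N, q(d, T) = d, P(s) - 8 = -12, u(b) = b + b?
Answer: 9355/18492 ≈ 0.50589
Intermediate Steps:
u(b) = 2*b
P(s) = -4 (P(s) = 8 - 12 = -4)
M(N) = -6 - N
(-18708 + M(P(-4 + u(-4))))/(-6240 - 30744) = (-18708 + (-6 - 1*(-4)))/(-6240 - 30744) = (-18708 + (-6 + 4))/(-36984) = (-18708 - 2)*(-1/36984) = -18710*(-1/36984) = 9355/18492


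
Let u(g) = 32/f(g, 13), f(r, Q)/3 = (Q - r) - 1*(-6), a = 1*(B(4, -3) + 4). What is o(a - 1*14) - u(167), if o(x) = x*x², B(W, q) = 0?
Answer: -110992/111 ≈ -999.93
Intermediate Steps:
a = 4 (a = 1*(0 + 4) = 1*4 = 4)
f(r, Q) = 18 - 3*r + 3*Q (f(r, Q) = 3*((Q - r) - 1*(-6)) = 3*((Q - r) + 6) = 3*(6 + Q - r) = 18 - 3*r + 3*Q)
o(x) = x³
u(g) = 32/(57 - 3*g) (u(g) = 32/(18 - 3*g + 3*13) = 32/(18 - 3*g + 39) = 32/(57 - 3*g))
o(a - 1*14) - u(167) = (4 - 1*14)³ - (-32)/(-57 + 3*167) = (4 - 14)³ - (-32)/(-57 + 501) = (-10)³ - (-32)/444 = -1000 - (-32)/444 = -1000 - 1*(-8/111) = -1000 + 8/111 = -110992/111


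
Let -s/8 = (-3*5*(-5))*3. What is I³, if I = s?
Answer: -5832000000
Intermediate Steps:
s = -1800 (s = -8*-3*5*(-5)*3 = -8*(-15*(-5))*3 = -600*3 = -8*225 = -1800)
I = -1800
I³ = (-1800)³ = -5832000000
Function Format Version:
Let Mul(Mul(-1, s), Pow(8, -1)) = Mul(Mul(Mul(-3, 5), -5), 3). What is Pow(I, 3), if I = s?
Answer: -5832000000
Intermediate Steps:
s = -1800 (s = Mul(-8, Mul(Mul(Mul(-3, 5), -5), 3)) = Mul(-8, Mul(Mul(-15, -5), 3)) = Mul(-8, Mul(75, 3)) = Mul(-8, 225) = -1800)
I = -1800
Pow(I, 3) = Pow(-1800, 3) = -5832000000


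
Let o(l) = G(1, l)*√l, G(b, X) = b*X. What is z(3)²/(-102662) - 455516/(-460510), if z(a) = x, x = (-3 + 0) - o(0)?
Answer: 23380019501/23638438810 ≈ 0.98907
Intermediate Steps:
G(b, X) = X*b
o(l) = l^(3/2) (o(l) = (l*1)*√l = l*√l = l^(3/2))
x = -3 (x = (-3 + 0) - 0^(3/2) = -3 - 1*0 = -3 + 0 = -3)
z(a) = -3
z(3)²/(-102662) - 455516/(-460510) = (-3)²/(-102662) - 455516/(-460510) = 9*(-1/102662) - 455516*(-1/460510) = -9/102662 + 227758/230255 = 23380019501/23638438810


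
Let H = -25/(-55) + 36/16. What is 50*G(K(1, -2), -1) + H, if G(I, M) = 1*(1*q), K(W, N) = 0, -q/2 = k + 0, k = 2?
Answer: -8681/44 ≈ -197.30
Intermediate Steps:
H = 119/44 (H = -25*(-1/55) + 36*(1/16) = 5/11 + 9/4 = 119/44 ≈ 2.7045)
q = -4 (q = -2*(2 + 0) = -2*2 = -4)
G(I, M) = -4 (G(I, M) = 1*(1*(-4)) = 1*(-4) = -4)
50*G(K(1, -2), -1) + H = 50*(-4) + 119/44 = -200 + 119/44 = -8681/44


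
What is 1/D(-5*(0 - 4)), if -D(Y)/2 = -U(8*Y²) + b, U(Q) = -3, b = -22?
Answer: 1/38 ≈ 0.026316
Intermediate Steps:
D(Y) = 38 (D(Y) = -2*(-1*(-3) - 22) = -2*(3 - 22) = -2*(-19) = 38)
1/D(-5*(0 - 4)) = 1/38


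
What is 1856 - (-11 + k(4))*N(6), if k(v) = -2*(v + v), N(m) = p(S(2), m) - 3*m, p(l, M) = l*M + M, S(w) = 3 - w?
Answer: 1694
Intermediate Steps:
p(l, M) = M + M*l (p(l, M) = M*l + M = M + M*l)
N(m) = -m (N(m) = m*(1 + (3 - 1*2)) - 3*m = m*(1 + (3 - 2)) - 3*m = m*(1 + 1) - 3*m = m*2 - 3*m = 2*m - 3*m = -m)
k(v) = -4*v
1856 - (-11 + k(4))*N(6) = 1856 - (-11 - 4*4)*(-1*6) = 1856 - (-11 - 16)*(-6) = 1856 - (-27)*(-6) = 1856 - 1*162 = 1856 - 162 = 1694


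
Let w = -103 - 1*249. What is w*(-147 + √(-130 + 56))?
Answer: 51744 - 352*I*√74 ≈ 51744.0 - 3028.0*I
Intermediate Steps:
w = -352 (w = -103 - 249 = -352)
w*(-147 + √(-130 + 56)) = -352*(-147 + √(-130 + 56)) = -352*(-147 + √(-74)) = -352*(-147 + I*√74) = 51744 - 352*I*√74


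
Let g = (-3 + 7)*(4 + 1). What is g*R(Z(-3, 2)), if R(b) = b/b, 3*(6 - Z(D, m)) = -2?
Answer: 20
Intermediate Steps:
Z(D, m) = 20/3 (Z(D, m) = 6 - ⅓*(-2) = 6 + ⅔ = 20/3)
R(b) = 1
g = 20 (g = 4*5 = 20)
g*R(Z(-3, 2)) = 20*1 = 20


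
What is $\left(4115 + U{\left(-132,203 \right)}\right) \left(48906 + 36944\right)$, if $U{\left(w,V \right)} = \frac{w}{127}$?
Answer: $\frac{44854307050}{127} \approx 3.5318 \cdot 10^{8}$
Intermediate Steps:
$U{\left(w,V \right)} = \frac{w}{127}$ ($U{\left(w,V \right)} = w \frac{1}{127} = \frac{w}{127}$)
$\left(4115 + U{\left(-132,203 \right)}\right) \left(48906 + 36944\right) = \left(4115 + \frac{1}{127} \left(-132\right)\right) \left(48906 + 36944\right) = \left(4115 - \frac{132}{127}\right) 85850 = \frac{522473}{127} \cdot 85850 = \frac{44854307050}{127}$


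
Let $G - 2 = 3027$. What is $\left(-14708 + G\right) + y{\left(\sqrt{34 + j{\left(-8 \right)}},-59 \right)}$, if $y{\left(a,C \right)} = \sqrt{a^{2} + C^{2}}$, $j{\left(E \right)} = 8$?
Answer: $-11679 + \sqrt{3523} \approx -11620.0$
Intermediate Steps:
$G = 3029$ ($G = 2 + 3027 = 3029$)
$y{\left(a,C \right)} = \sqrt{C^{2} + a^{2}}$
$\left(-14708 + G\right) + y{\left(\sqrt{34 + j{\left(-8 \right)}},-59 \right)} = \left(-14708 + 3029\right) + \sqrt{\left(-59\right)^{2} + \left(\sqrt{34 + 8}\right)^{2}} = -11679 + \sqrt{3481 + \left(\sqrt{42}\right)^{2}} = -11679 + \sqrt{3481 + 42} = -11679 + \sqrt{3523}$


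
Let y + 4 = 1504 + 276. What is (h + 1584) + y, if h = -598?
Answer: 2762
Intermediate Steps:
y = 1776 (y = -4 + (1504 + 276) = -4 + 1780 = 1776)
(h + 1584) + y = (-598 + 1584) + 1776 = 986 + 1776 = 2762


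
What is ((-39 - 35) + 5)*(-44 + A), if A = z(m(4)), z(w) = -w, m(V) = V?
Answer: 3312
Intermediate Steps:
A = -4 (A = -1*4 = -4)
((-39 - 35) + 5)*(-44 + A) = ((-39 - 35) + 5)*(-44 - 4) = (-74 + 5)*(-48) = -69*(-48) = 3312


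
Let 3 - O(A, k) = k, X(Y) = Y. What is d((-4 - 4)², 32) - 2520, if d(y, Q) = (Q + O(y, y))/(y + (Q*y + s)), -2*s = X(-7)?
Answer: -10662178/4231 ≈ -2520.0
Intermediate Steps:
s = 7/2 (s = -½*(-7) = 7/2 ≈ 3.5000)
O(A, k) = 3 - k
d(y, Q) = (3 + Q - y)/(7/2 + y + Q*y) (d(y, Q) = (Q + (3 - y))/(y + (Q*y + 7/2)) = (3 + Q - y)/(y + (7/2 + Q*y)) = (3 + Q - y)/(7/2 + y + Q*y))
d((-4 - 4)², 32) - 2520 = 2*(3 + 32 - (-4 - 4)²)/(7 + 2*(-4 - 4)² + 2*32*(-4 - 4)²) - 2520 = 2*(3 + 32 - 1*(-8)²)/(7 + 2*(-8)² + 2*32*(-8)²) - 2520 = 2*(3 + 32 - 1*64)/(7 + 2*64 + 2*32*64) - 2520 = 2*(3 + 32 - 64)/(7 + 128 + 4096) - 2520 = 2*(-29)/4231 - 2520 = 2*(1/4231)*(-29) - 2520 = -58/4231 - 2520 = -10662178/4231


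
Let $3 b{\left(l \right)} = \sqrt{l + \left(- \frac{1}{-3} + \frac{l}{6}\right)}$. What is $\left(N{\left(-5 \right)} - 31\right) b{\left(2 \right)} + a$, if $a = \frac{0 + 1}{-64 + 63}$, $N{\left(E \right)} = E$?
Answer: $-1 - 8 \sqrt{6} \approx -20.596$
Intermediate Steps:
$a = -1$ ($a = 1 \frac{1}{-1} = 1 \left(-1\right) = -1$)
$b{\left(l \right)} = \frac{\sqrt{\frac{1}{3} + \frac{7 l}{6}}}{3}$ ($b{\left(l \right)} = \frac{\sqrt{l + \left(- \frac{1}{-3} + \frac{l}{6}\right)}}{3} = \frac{\sqrt{l + \left(\left(-1\right) \left(- \frac{1}{3}\right) + l \frac{1}{6}\right)}}{3} = \frac{\sqrt{l + \left(\frac{1}{3} + \frac{l}{6}\right)}}{3} = \frac{\sqrt{\frac{1}{3} + \frac{7 l}{6}}}{3}$)
$\left(N{\left(-5 \right)} - 31\right) b{\left(2 \right)} + a = \left(-5 - 31\right) \frac{\sqrt{12 + 42 \cdot 2}}{18} - 1 = \left(-5 - 31\right) \frac{\sqrt{12 + 84}}{18} - 1 = - 36 \frac{\sqrt{96}}{18} - 1 = - 36 \frac{4 \sqrt{6}}{18} - 1 = - 36 \frac{2 \sqrt{6}}{9} - 1 = - 8 \sqrt{6} - 1 = -1 - 8 \sqrt{6}$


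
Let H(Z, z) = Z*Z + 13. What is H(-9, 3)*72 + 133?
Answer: 6901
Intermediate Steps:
H(Z, z) = 13 + Z**2 (H(Z, z) = Z**2 + 13 = 13 + Z**2)
H(-9, 3)*72 + 133 = (13 + (-9)**2)*72 + 133 = (13 + 81)*72 + 133 = 94*72 + 133 = 6768 + 133 = 6901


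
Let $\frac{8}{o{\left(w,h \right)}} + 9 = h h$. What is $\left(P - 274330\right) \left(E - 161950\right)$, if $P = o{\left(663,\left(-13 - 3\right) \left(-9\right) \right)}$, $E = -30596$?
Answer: $\frac{121647094875388}{2303} \approx 5.2821 \cdot 10^{10}$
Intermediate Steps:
$o{\left(w,h \right)} = \frac{8}{-9 + h^{2}}$ ($o{\left(w,h \right)} = \frac{8}{-9 + h h} = \frac{8}{-9 + h^{2}}$)
$P = \frac{8}{20727}$ ($P = \frac{8}{-9 + \left(\left(-13 - 3\right) \left(-9\right)\right)^{2}} = \frac{8}{-9 + \left(\left(-16\right) \left(-9\right)\right)^{2}} = \frac{8}{-9 + 144^{2}} = \frac{8}{-9 + 20736} = \frac{8}{20727} \approx 0.00038597$)
$\left(P - 274330\right) \left(E - 161950\right) = \left(\frac{8}{20727} - 274330\right) \left(-30596 - 161950\right) = \left(- \frac{5686037902}{20727}\right) \left(-192546\right) = \frac{121647094875388}{2303}$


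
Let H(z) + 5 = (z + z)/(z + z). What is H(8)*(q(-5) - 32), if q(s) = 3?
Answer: 116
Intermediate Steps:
H(z) = -4 (H(z) = -5 + (z + z)/(z + z) = -5 + (2*z)/((2*z)) = -5 + (2*z)*(1/(2*z)) = -5 + 1 = -4)
H(8)*(q(-5) - 32) = -4*(3 - 32) = -4*(-29) = 116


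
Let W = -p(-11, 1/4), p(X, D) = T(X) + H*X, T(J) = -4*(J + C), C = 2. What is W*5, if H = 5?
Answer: 95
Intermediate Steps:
T(J) = -8 - 4*J (T(J) = -4*(J + 2) = -4*(2 + J) = -8 - 4*J)
p(X, D) = -8 + X (p(X, D) = (-8 - 4*X) + 5*X = -8 + X)
W = 19 (W = -(-8 - 11) = -1*(-19) = 19)
W*5 = 19*5 = 95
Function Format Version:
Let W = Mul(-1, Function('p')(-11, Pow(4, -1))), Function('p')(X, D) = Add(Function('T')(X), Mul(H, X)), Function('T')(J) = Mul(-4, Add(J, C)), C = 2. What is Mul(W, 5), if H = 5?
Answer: 95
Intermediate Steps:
Function('T')(J) = Add(-8, Mul(-4, J)) (Function('T')(J) = Mul(-4, Add(J, 2)) = Mul(-4, Add(2, J)) = Add(-8, Mul(-4, J)))
Function('p')(X, D) = Add(-8, X) (Function('p')(X, D) = Add(Add(-8, Mul(-4, X)), Mul(5, X)) = Add(-8, X))
W = 19 (W = Mul(-1, Add(-8, -11)) = Mul(-1, -19) = 19)
Mul(W, 5) = Mul(19, 5) = 95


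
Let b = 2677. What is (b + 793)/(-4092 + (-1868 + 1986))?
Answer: -1735/1987 ≈ -0.87318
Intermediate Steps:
(b + 793)/(-4092 + (-1868 + 1986)) = (2677 + 793)/(-4092 + (-1868 + 1986)) = 3470/(-4092 + 118) = 3470/(-3974) = 3470*(-1/3974) = -1735/1987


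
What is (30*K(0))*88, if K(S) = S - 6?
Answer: -15840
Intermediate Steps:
K(S) = -6 + S
(30*K(0))*88 = (30*(-6 + 0))*88 = (30*(-6))*88 = -180*88 = -15840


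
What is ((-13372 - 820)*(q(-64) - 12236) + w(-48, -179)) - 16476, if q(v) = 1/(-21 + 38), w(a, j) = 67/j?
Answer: 528374350441/3043 ≈ 1.7364e+8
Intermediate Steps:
q(v) = 1/17
((-13372 - 820)*(q(-64) - 12236) + w(-48, -179)) - 16476 = ((-13372 - 820)*(1/17 - 12236) + 67/(-179)) - 16476 = (-14192*(-208011/17) + 67*(-1/179)) - 16476 = (2952092112/17 - 67/179) - 16476 = 528424486909/3043 - 16476 = 528374350441/3043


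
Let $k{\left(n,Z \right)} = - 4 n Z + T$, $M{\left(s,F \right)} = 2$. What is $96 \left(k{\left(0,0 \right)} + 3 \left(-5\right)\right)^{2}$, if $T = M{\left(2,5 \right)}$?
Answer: $16224$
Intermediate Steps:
$T = 2$
$k{\left(n,Z \right)} = 2 - 4 Z n$ ($k{\left(n,Z \right)} = - 4 n Z + 2 = - 4 Z n + 2 = 2 - 4 Z n$)
$96 \left(k{\left(0,0 \right)} + 3 \left(-5\right)\right)^{2} = 96 \left(\left(2 - 0 \cdot 0\right) + 3 \left(-5\right)\right)^{2} = 96 \left(\left(2 + 0\right) - 15\right)^{2} = 96 \left(2 - 15\right)^{2} = 96 \left(-13\right)^{2} = 96 \cdot 169 = 16224$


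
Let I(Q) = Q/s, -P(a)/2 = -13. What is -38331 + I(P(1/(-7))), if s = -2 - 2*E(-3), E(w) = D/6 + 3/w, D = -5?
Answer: -191577/5 ≈ -38315.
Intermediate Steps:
P(a) = 26 (P(a) = -2*(-13) = 26)
E(w) = -⅚ + 3/w (E(w) = -5/6 + 3/w = -5*⅙ + 3/w = -⅚ + 3/w)
s = 5/3 (s = -2 - 2*(-⅚ + 3/(-3)) = -2 - 2*(-⅚ + 3*(-⅓)) = -2 - 2*(-⅚ - 1) = -2 - 2*(-11/6) = -2 + 11/3 = 5/3 ≈ 1.6667)
I(Q) = 3*Q/5 (I(Q) = Q/(5/3) = Q*(⅗) = 3*Q/5)
-38331 + I(P(1/(-7))) = -38331 + (⅗)*26 = -38331 + 78/5 = -191577/5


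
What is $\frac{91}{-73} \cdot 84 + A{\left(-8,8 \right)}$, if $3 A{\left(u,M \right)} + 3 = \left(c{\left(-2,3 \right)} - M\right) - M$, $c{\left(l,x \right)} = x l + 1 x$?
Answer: $- \frac{24538}{219} \approx -112.05$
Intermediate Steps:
$c{\left(l,x \right)} = x + l x$ ($c{\left(l,x \right)} = l x + x = x + l x$)
$A{\left(u,M \right)} = -2 - \frac{2 M}{3}$ ($A{\left(u,M \right)} = -1 + \frac{\left(3 \left(1 - 2\right) - M\right) - M}{3} = -1 + \frac{\left(3 \left(-1\right) - M\right) - M}{3} = -1 + \frac{\left(-3 - M\right) - M}{3} = -1 + \frac{-3 - 2 M}{3} = -1 - \left(1 + \frac{2 M}{3}\right) = -2 - \frac{2 M}{3}$)
$\frac{91}{-73} \cdot 84 + A{\left(-8,8 \right)} = \frac{91}{-73} \cdot 84 - \frac{22}{3} = 91 \left(- \frac{1}{73}\right) 84 - \frac{22}{3} = \left(- \frac{91}{73}\right) 84 - \frac{22}{3} = - \frac{7644}{73} - \frac{22}{3} = - \frac{24538}{219}$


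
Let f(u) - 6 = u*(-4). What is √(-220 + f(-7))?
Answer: I*√186 ≈ 13.638*I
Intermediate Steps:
f(u) = 6 - 4*u (f(u) = 6 + u*(-4) = 6 - 4*u)
√(-220 + f(-7)) = √(-220 + (6 - 4*(-7))) = √(-220 + (6 + 28)) = √(-220 + 34) = √(-186) = I*√186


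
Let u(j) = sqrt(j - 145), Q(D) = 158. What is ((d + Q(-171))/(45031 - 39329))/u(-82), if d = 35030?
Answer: -17594*I*sqrt(227)/647177 ≈ -0.4096*I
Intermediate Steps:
u(j) = sqrt(-145 + j)
((d + Q(-171))/(45031 - 39329))/u(-82) = ((35030 + 158)/(45031 - 39329))/(sqrt(-145 - 82)) = (35188/5702)/(sqrt(-227)) = (35188*(1/5702))/((I*sqrt(227))) = 17594*(-I*sqrt(227)/227)/2851 = -17594*I*sqrt(227)/647177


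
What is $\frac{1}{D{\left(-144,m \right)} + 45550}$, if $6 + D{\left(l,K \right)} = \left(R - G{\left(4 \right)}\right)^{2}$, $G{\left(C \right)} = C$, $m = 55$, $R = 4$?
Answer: $\frac{1}{45544} \approx 2.1957 \cdot 10^{-5}$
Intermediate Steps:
$D{\left(l,K \right)} = -6$ ($D{\left(l,K \right)} = -6 + \left(4 - 4\right)^{2} = -6 + 0^{2} = -6 + 0 = -6$)
$\frac{1}{D{\left(-144,m \right)} + 45550} = \frac{1}{-6 + 45550} = \frac{1}{45544}$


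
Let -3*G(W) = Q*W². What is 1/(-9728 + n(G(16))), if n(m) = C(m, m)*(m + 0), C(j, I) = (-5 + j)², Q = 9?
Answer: -1/458912000 ≈ -2.1791e-9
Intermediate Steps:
G(W) = -3*W²
n(m) = m*(-5 + m)² (n(m) = (-5 + m)²*(m + 0) = (-5 + m)²*m = m*(-5 + m)²)
1/(-9728 + n(G(16))) = 1/(-9728 + (-3*16²)*(-5 - 3*16²)²) = 1/(-9728 + (-3*256)*(-5 - 3*256)²) = 1/(-9728 - 768*(-5 - 768)²) = 1/(-9728 - 768*(-773)²) = 1/(-9728 - 768*597529) = 1/(-9728 - 458902272) = 1/(-458912000) = -1/458912000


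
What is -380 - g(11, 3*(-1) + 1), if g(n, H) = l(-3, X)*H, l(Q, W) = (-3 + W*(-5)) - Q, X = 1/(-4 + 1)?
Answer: -1130/3 ≈ -376.67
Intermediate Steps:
X = -⅓ (X = 1/(-3) = -⅓ ≈ -0.33333)
l(Q, W) = -3 - Q - 5*W (l(Q, W) = (-3 - 5*W) - Q = -3 - Q - 5*W)
g(n, H) = 5*H/3 (g(n, H) = (-3 - 1*(-3) - 5*(-⅓))*H = (-3 + 3 + 5/3)*H = 5*H/3)
-380 - g(11, 3*(-1) + 1) = -380 - 5*(3*(-1) + 1)/3 = -380 - 5*(-3 + 1)/3 = -380 - 5*(-2)/3 = -380 - 1*(-10/3) = -380 + 10/3 = -1130/3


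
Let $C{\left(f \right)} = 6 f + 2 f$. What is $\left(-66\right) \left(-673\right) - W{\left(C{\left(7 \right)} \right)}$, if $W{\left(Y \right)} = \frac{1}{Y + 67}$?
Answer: $\frac{5463413}{123} \approx 44418.0$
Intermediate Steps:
$C{\left(f \right)} = 8 f$
$W{\left(Y \right)} = \frac{1}{67 + Y}$
$\left(-66\right) \left(-673\right) - W{\left(C{\left(7 \right)} \right)} = \left(-66\right) \left(-673\right) - \frac{1}{67 + 8 \cdot 7} = 44418 - \frac{1}{67 + 56} = 44418 - \frac{1}{123} = \frac{5463413}{123}$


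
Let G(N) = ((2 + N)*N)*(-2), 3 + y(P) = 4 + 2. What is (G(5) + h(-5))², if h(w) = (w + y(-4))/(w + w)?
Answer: 121801/25 ≈ 4872.0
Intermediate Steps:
y(P) = 3 (y(P) = -3 + (4 + 2) = -3 + 6 = 3)
G(N) = -2*N*(2 + N) (G(N) = (N*(2 + N))*(-2) = -2*N*(2 + N))
h(w) = (3 + w)/(2*w) (h(w) = (w + 3)/(w + w) = (3 + w)/((2*w)) = (3 + w)*(1/(2*w)) = (3 + w)/(2*w))
(G(5) + h(-5))² = (-2*5*(2 + 5) + (½)*(3 - 5)/(-5))² = (-2*5*7 + (½)*(-⅕)*(-2))² = (-70 + ⅕)² = (-349/5)² = 121801/25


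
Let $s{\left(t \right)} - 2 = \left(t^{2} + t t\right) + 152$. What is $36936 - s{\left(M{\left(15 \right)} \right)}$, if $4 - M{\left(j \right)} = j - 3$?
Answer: $36654$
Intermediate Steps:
$M{\left(j \right)} = 7 - j$ ($M{\left(j \right)} = 4 - \left(j - 3\right) = 4 - \left(-3 + j\right) = 7 - j$)
$s{\left(t \right)} = 154 + 2 t^{2}$ ($s{\left(t \right)} = 2 + \left(\left(t^{2} + t t\right) + 152\right) = 2 + \left(\left(t^{2} + t^{2}\right) + 152\right) = 2 + \left(2 t^{2} + 152\right) = 2 + \left(152 + 2 t^{2}\right) = 154 + 2 t^{2}$)
$36936 - s{\left(M{\left(15 \right)} \right)} = 36936 - \left(154 + 2 \left(7 - 15\right)^{2}\right) = 36936 - \left(154 + 2 \left(-8\right)^{2}\right) = 36936 - \left(154 + 2 \cdot 64\right) = 36936 - \left(154 + 128\right) = 36936 - 282 = 36654$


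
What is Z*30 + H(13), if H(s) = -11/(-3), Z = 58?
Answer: 5231/3 ≈ 1743.7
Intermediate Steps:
H(s) = 11/3 (H(s) = -11*(-⅓) = 11/3)
Z*30 + H(13) = 58*30 + 11/3 = 1740 + 11/3 = 5231/3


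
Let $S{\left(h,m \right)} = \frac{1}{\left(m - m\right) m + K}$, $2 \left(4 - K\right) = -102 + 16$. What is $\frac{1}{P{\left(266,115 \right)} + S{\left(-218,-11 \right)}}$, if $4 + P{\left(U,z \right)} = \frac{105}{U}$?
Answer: $- \frac{1786}{6401} \approx -0.27902$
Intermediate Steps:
$K = 47$ ($K = 4 - \frac{-102 + 16}{2} = 4 - -43 = 4 + 43 = 47$)
$P{\left(U,z \right)} = -4 + \frac{105}{U}$
$S{\left(h,m \right)} = \frac{1}{47}$ ($S{\left(h,m \right)} = \frac{1}{\left(m - m\right) m + 47} = \frac{1}{0 m + 47} = \frac{1}{0 + 47} = \frac{1}{47}$)
$\frac{1}{P{\left(266,115 \right)} + S{\left(-218,-11 \right)}} = \frac{1}{\left(-4 + \frac{105}{266}\right) + \frac{1}{47}} = \frac{1}{\left(-4 + 105 \cdot \frac{1}{266}\right) + \frac{1}{47}} = \frac{1}{\left(-4 + \frac{15}{38}\right) + \frac{1}{47}} = \frac{1}{- \frac{137}{38} + \frac{1}{47}} = \frac{1}{- \frac{6401}{1786}} = - \frac{1786}{6401}$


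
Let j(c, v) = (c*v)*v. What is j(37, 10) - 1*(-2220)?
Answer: 5920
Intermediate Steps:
j(c, v) = c*v²
j(37, 10) - 1*(-2220) = 37*10² - 1*(-2220) = 37*100 + 2220 = 3700 + 2220 = 5920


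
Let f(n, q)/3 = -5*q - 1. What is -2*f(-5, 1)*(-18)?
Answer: -648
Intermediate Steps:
f(n, q) = -3 - 15*q (f(n, q) = 3*(-5*q - 1) = 3*(-1 - 5*q) = -3 - 15*q)
-2*f(-5, 1)*(-18) = -2*(-3 - 15*1)*(-18) = -2*(-3 - 15)*(-18) = -2*(-18)*(-18) = 36*(-18) = -648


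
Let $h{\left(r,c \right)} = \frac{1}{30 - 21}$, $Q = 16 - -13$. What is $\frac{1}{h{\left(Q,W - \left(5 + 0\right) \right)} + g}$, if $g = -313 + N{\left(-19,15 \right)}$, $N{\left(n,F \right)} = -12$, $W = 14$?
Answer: $- \frac{9}{2924} \approx -0.003078$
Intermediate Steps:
$Q = 29$ ($Q = 16 + 13 = 29$)
$h{\left(r,c \right)} = \frac{1}{9}$
$g = -325$ ($g = -313 - 12 = -325$)
$\frac{1}{h{\left(Q,W - \left(5 + 0\right) \right)} + g} = \frac{1}{\frac{1}{9} - 325} = \frac{1}{- \frac{2924}{9}} = - \frac{9}{2924}$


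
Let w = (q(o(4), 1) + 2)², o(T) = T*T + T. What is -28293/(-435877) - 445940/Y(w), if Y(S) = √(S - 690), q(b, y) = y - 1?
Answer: 28293/435877 + 222970*I*√14/49 ≈ 0.064911 + 17026.0*I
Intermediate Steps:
o(T) = T + T² (o(T) = T² + T = T + T²)
q(b, y) = -1 + y
w = 4 (w = ((-1 + 1) + 2)² = (0 + 2)² = 2² = 4)
Y(S) = √(-690 + S)
-28293/(-435877) - 445940/Y(w) = -28293/(-435877) - 445940/√(-690 + 4) = -28293*(-1/435877) - 445940*(-I*√14/98) = 28293/435877 - 445940*(-I*√14/98) = 28293/435877 - (-222970)*I*√14/49 = 28293/435877 + 222970*I*√14/49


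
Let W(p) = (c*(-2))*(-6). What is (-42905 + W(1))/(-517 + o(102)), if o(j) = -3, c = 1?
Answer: 42893/520 ≈ 82.487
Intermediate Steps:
W(p) = 12 (W(p) = (1*(-2))*(-6) = -2*(-6) = 12)
(-42905 + W(1))/(-517 + o(102)) = (-42905 + 12)/(-517 - 3) = -42893/(-520) = -42893*(-1/520) = 42893/520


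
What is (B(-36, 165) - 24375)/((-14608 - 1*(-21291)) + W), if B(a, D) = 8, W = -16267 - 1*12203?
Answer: 24367/21787 ≈ 1.1184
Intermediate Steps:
W = -28470 (W = -16267 - 12203 = -28470)
(B(-36, 165) - 24375)/((-14608 - 1*(-21291)) + W) = (8 - 24375)/((-14608 - 1*(-21291)) - 28470) = -24367/((-14608 + 21291) - 28470) = -24367/(6683 - 28470) = -24367/(-21787) = -24367*(-1/21787) = 24367/21787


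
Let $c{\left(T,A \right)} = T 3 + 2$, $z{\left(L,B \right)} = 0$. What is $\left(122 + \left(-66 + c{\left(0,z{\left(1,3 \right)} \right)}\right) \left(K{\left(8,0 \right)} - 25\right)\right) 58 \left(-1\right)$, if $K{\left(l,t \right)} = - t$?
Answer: $-99876$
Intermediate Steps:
$c{\left(T,A \right)} = 2 + 3 T$ ($c{\left(T,A \right)} = 3 T + 2 = 2 + 3 T$)
$\left(122 + \left(-66 + c{\left(0,z{\left(1,3 \right)} \right)}\right) \left(K{\left(8,0 \right)} - 25\right)\right) 58 \left(-1\right) = \left(122 + \left(-66 + \left(2 + 3 \cdot 0\right)\right) \left(\left(-1\right) 0 - 25\right)\right) 58 \left(-1\right) = \left(122 + \left(-66 + \left(2 + 0\right)\right) \left(0 - 25\right)\right) \left(-58\right) = \left(122 + \left(-66 + 2\right) \left(-25\right)\right) \left(-58\right) = \left(122 - -1600\right) \left(-58\right) = \left(122 + 1600\right) \left(-58\right) = 1722 \left(-58\right) = -99876$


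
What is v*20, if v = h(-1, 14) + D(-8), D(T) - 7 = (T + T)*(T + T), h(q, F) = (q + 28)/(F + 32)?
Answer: 121250/23 ≈ 5271.7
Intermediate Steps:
h(q, F) = (28 + q)/(32 + F)
D(T) = 7 + 4*T² (D(T) = 7 + (T + T)*(T + T) = 7 + (2*T)*(2*T) = 7 + 4*T²)
v = 12125/46 (v = (28 - 1)/(32 + 14) + (7 + 4*(-8)²) = 27/46 + (7 + 4*64) = (1/46)*27 + (7 + 256) = 27/46 + 263 = 12125/46 ≈ 263.59)
v*20 = (12125/46)*20 = 121250/23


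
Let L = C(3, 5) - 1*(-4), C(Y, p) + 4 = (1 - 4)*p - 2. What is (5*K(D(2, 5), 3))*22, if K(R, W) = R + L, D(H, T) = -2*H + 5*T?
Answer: 440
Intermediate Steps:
C(Y, p) = -6 - 3*p (C(Y, p) = -4 + ((1 - 4)*p - 2) = -4 + (-3*p - 2) = -4 + (-2 - 3*p) = -6 - 3*p)
L = -17 (L = (-6 - 3*5) - 1*(-4) = (-6 - 15) + 4 = -21 + 4 = -17)
K(R, W) = -17 + R (K(R, W) = R - 17 = -17 + R)
(5*K(D(2, 5), 3))*22 = (5*(-17 + (-2*2 + 5*5)))*22 = (5*(-17 + (-4 + 25)))*22 = (5*(-17 + 21))*22 = (5*4)*22 = 20*22 = 440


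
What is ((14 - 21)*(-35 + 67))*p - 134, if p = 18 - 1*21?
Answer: 538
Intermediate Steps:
p = -3 (p = 18 - 21 = -3)
((14 - 21)*(-35 + 67))*p - 134 = ((14 - 21)*(-35 + 67))*(-3) - 134 = -7*32*(-3) - 134 = -224*(-3) - 134 = 672 - 134 = 538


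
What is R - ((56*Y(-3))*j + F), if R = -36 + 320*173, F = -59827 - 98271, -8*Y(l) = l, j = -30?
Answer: 214052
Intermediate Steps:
Y(l) = -l/8
F = -158098
R = 55324 (R = -36 + 55360 = 55324)
R - ((56*Y(-3))*j + F) = 55324 - ((56*(-1/8*(-3)))*(-30) - 158098) = 55324 - ((56*(3/8))*(-30) - 158098) = 55324 - (21*(-30) - 158098) = 55324 - (-630 - 158098) = 55324 - 1*(-158728) = 55324 + 158728 = 214052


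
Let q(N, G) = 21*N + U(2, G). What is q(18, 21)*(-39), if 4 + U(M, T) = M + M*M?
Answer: -14820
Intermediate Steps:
U(M, T) = -4 + M + M**2 (U(M, T) = -4 + (M + M*M) = -4 + (M + M**2) = -4 + M + M**2)
q(N, G) = 2 + 21*N (q(N, G) = 21*N + (-4 + 2 + 2**2) = 21*N + (-4 + 2 + 4) = 21*N + 2 = 2 + 21*N)
q(18, 21)*(-39) = (2 + 21*18)*(-39) = (2 + 378)*(-39) = 380*(-39) = -14820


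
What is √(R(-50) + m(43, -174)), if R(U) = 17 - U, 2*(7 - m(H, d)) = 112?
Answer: 3*√2 ≈ 4.2426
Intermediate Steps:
m(H, d) = -49 (m(H, d) = 7 - ½*112 = 7 - 56 = -49)
√(R(-50) + m(43, -174)) = √((17 - 1*(-50)) - 49) = √((17 + 50) - 49) = √(67 - 49) = √18 = 3*√2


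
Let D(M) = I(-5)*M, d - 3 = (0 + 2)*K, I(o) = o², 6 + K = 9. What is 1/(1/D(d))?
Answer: 225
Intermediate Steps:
K = 3 (K = -6 + 9 = 3)
d = 9 (d = 3 + (0 + 2)*3 = 3 + 2*3 = 3 + 6 = 9)
D(M) = 25*M (D(M) = (-5)²*M = 25*M)
1/(1/D(d)) = 1/(1/(25*9)) = 1/(1/225) = 225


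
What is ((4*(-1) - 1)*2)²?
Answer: 100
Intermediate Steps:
((4*(-1) - 1)*2)² = ((-4 - 1)*2)² = (-5*2)² = (-10)² = 100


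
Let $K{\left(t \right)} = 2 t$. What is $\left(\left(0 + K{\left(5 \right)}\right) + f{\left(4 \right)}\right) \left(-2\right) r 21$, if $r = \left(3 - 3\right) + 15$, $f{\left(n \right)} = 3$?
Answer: $-8190$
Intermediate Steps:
$r = 15$ ($r = 0 + 15 = 15$)
$\left(\left(0 + K{\left(5 \right)}\right) + f{\left(4 \right)}\right) \left(-2\right) r 21 = \left(\left(0 + 2 \cdot 5\right) + 3\right) \left(-2\right) 15 \cdot 21 = \left(\left(0 + 10\right) + 3\right) \left(-2\right) 15 \cdot 21 = \left(10 + 3\right) \left(-2\right) 15 \cdot 21 = 13 \left(-2\right) 15 \cdot 21 = \left(-26\right) 15 \cdot 21 = \left(-390\right) 21 = -8190$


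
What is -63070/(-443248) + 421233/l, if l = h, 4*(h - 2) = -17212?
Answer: -93219710357/953204824 ≈ -97.796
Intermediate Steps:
h = -4301 (h = 2 + (¼)*(-17212) = 2 - 4303 = -4301)
l = -4301
-63070/(-443248) + 421233/l = -63070/(-443248) + 421233/(-4301) = -63070*(-1/443248) + 421233*(-1/4301) = 31535/221624 - 421233/4301 = -93219710357/953204824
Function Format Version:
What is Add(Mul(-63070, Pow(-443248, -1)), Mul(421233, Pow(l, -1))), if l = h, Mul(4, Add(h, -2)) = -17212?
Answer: Rational(-93219710357, 953204824) ≈ -97.796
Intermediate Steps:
h = -4301 (h = Add(2, Mul(Rational(1, 4), -17212)) = Add(2, -4303) = -4301)
l = -4301
Add(Mul(-63070, Pow(-443248, -1)), Mul(421233, Pow(l, -1))) = Add(Mul(-63070, Pow(-443248, -1)), Mul(421233, Pow(-4301, -1))) = Add(Mul(-63070, Rational(-1, 443248)), Mul(421233, Rational(-1, 4301))) = Add(Rational(31535, 221624), Rational(-421233, 4301)) = Rational(-93219710357, 953204824)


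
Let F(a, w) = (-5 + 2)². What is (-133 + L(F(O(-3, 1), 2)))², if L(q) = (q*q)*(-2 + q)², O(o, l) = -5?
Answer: 14714896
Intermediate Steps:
F(a, w) = 9 (F(a, w) = (-3)² = 9)
L(q) = q²*(-2 + q)²
(-133 + L(F(O(-3, 1), 2)))² = (-133 + 9²*(-2 + 9)²)² = (-133 + 81*7²)² = (-133 + 81*49)² = (-133 + 3969)² = 3836² = 14714896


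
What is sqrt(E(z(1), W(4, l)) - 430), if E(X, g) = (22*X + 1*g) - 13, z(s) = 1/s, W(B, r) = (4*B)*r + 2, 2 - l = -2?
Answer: I*sqrt(355) ≈ 18.841*I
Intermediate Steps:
l = 4 (l = 2 - 1*(-2) = 2 + 2 = 4)
W(B, r) = 2 + 4*B*r (W(B, r) = 4*B*r + 2 = 2 + 4*B*r)
E(X, g) = -13 + g + 22*X (E(X, g) = (22*X + g) - 13 = (g + 22*X) - 13 = -13 + g + 22*X)
sqrt(E(z(1), W(4, l)) - 430) = sqrt((-13 + (2 + 4*4*4) + 22/1) - 430) = sqrt((-13 + (2 + 64) + 22*1) - 430) = sqrt((-13 + 66 + 22) - 430) = sqrt(75 - 430) = sqrt(-355) = I*sqrt(355)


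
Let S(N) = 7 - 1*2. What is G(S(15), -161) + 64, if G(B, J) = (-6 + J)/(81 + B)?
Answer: 5337/86 ≈ 62.058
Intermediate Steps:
S(N) = 5 (S(N) = 7 - 2 = 5)
G(B, J) = (-6 + J)/(81 + B)
G(S(15), -161) + 64 = (-6 - 161)/(81 + 5) + 64 = -167/86 + 64 = 5337/86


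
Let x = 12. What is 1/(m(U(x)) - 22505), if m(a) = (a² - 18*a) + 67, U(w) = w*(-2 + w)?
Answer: -1/10198 ≈ -9.8058e-5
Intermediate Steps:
m(a) = 67 + a² - 18*a
1/(m(U(x)) - 22505) = 1/((67 + (12*(-2 + 12))² - 216*(-2 + 12)) - 22505) = 1/((67 + (12*10)² - 216*10) - 22505) = 1/((67 + 120² - 18*120) - 22505) = 1/((67 + 14400 - 2160) - 22505) = 1/(12307 - 22505) = 1/(-10198) = -1/10198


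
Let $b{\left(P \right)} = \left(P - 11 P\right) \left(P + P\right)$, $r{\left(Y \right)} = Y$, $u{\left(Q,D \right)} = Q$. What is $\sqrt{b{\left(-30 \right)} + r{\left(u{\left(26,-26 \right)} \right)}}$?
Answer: $i \sqrt{17974} \approx 134.07 i$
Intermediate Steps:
$b{\left(P \right)} = - 20 P^{2}$ ($b{\left(P \right)} = - 10 P 2 P = - 20 P^{2}$)
$\sqrt{b{\left(-30 \right)} + r{\left(u{\left(26,-26 \right)} \right)}} = \sqrt{- 20 \left(-30\right)^{2} + 26} = \sqrt{\left(-20\right) 900 + 26} = \sqrt{-18000 + 26} = \sqrt{-17974} = i \sqrt{17974}$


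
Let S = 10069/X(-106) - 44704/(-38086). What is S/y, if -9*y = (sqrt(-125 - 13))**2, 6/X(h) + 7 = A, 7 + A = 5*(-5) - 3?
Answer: -4026556251/875978 ≈ -4596.6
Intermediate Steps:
A = -35 (A = -7 + (5*(-5) - 3) = -7 + (-25 - 3) = -7 - 28 = -35)
X(h) = -1/7 (X(h) = 6/(-7 - 35) = 6/(-42) = 6*(-1/42) = -1/7)
y = 46/3 (y = -(sqrt(-125 - 13))**2/9 = -(sqrt(-138))**2/9 = -(I*sqrt(138))**2/9 = -1/9*(-138) = 46/3 ≈ 15.333)
S = -1342185417/19043 (S = 10069/(-1/7) - 44704/(-38086) = 10069*(-7) - 44704*(-1/38086) = -70483 + 22352/19043 = -1342185417/19043 ≈ -70482.)
S/y = -1342185417/(19043*46/3) = -1342185417/19043*3/46 = -4026556251/875978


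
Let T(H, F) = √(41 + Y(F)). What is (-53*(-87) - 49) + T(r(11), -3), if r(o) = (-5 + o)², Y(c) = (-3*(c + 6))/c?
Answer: 4562 + 2*√11 ≈ 4568.6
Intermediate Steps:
Y(c) = (-18 - 3*c)/c (Y(c) = (-3*(6 + c))/c = (-18 - 3*c)/c)
T(H, F) = √(38 - 18/F) (T(H, F) = √(41 + (-3 - 18/F)) = √(38 - 18/F))
(-53*(-87) - 49) + T(r(11), -3) = (-53*(-87) - 49) + √(38 - 18/(-3)) = (4611 - 49) + √(38 - 18*(-⅓)) = 4562 + √(38 + 6) = 4562 + √44 = 4562 + 2*√11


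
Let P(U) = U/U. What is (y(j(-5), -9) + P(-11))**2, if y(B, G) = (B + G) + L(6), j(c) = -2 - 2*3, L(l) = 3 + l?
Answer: 49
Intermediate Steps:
P(U) = 1
j(c) = -8 (j(c) = -2 - 6 = -8)
y(B, G) = 9 + B + G (y(B, G) = (B + G) + (3 + 6) = (B + G) + 9 = 9 + B + G)
(y(j(-5), -9) + P(-11))**2 = ((9 - 8 - 9) + 1)**2 = (-8 + 1)**2 = (-7)**2 = 49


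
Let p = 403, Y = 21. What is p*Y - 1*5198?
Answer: 3265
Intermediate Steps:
p*Y - 1*5198 = 403*21 - 1*5198 = 8463 - 5198 = 3265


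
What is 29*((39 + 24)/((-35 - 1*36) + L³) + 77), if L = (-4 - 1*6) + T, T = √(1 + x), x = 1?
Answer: 349569016/156679 - 78822*√2/156679 ≈ 2230.4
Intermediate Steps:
T = √2 (T = √(1 + 1) = √2 ≈ 1.4142)
L = -10 + √2 (L = (-4 - 1*6) + √2 = (-4 - 6) + √2 = -10 + √2 ≈ -8.5858)
29*((39 + 24)/((-35 - 1*36) + L³) + 77) = 29*((39 + 24)/((-35 - 1*36) + (-10 + √2)³) + 77) = 29*(63/((-35 - 36) + (-10 + √2)³) + 77) = 29*(63/(-71 + (-10 + √2)³) + 77) = 29*(77 + 63/(-71 + (-10 + √2)³)) = 2233 + 1827/(-71 + (-10 + √2)³)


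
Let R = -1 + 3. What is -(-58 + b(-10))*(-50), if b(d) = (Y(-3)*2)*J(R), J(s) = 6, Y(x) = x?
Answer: -4700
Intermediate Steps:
R = 2
b(d) = -36 (b(d) = -3*2*6 = -6*6 = -36)
-(-58 + b(-10))*(-50) = -(-58 - 36)*(-50) = -(-94)*(-50) = -1*4700 = -4700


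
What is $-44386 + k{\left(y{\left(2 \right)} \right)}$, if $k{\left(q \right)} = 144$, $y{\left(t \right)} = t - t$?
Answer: $-44242$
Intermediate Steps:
$y{\left(t \right)} = 0$
$-44386 + k{\left(y{\left(2 \right)} \right)} = -44386 + 144 = -44242$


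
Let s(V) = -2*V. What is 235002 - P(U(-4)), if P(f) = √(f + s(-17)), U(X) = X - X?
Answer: 235002 - √34 ≈ 2.3500e+5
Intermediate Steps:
U(X) = 0
P(f) = √(34 + f) (P(f) = √(f - 2*(-17)) = √(f + 34) = √(34 + f))
235002 - P(U(-4)) = 235002 - √(34 + 0) = 235002 - √34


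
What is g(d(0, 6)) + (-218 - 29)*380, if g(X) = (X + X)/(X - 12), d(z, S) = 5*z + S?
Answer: -93862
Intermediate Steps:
d(z, S) = S + 5*z
g(X) = 2*X/(-12 + X) (g(X) = (2*X)/(-12 + X) = 2*X/(-12 + X))
g(d(0, 6)) + (-218 - 29)*380 = 2*(6 + 5*0)/(-12 + (6 + 5*0)) + (-218 - 29)*380 = 2*(6 + 0)/(-12 + (6 + 0)) - 247*380 = 2*6/(-12 + 6) - 93860 = 2*6/(-6) - 93860 = 2*6*(-⅙) - 93860 = -2 - 93860 = -93862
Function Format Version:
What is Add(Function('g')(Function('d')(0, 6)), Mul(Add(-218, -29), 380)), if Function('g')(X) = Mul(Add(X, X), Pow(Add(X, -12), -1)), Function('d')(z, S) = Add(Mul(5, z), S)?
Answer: -93862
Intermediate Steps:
Function('d')(z, S) = Add(S, Mul(5, z))
Function('g')(X) = Mul(2, X, Pow(Add(-12, X), -1)) (Function('g')(X) = Mul(Mul(2, X), Pow(Add(-12, X), -1)) = Mul(2, X, Pow(Add(-12, X), -1)))
Add(Function('g')(Function('d')(0, 6)), Mul(Add(-218, -29), 380)) = Add(Mul(2, Add(6, Mul(5, 0)), Pow(Add(-12, Add(6, Mul(5, 0))), -1)), Mul(Add(-218, -29), 380)) = Add(Mul(2, Add(6, 0), Pow(Add(-12, Add(6, 0)), -1)), Mul(-247, 380)) = Add(Mul(2, 6, Pow(Add(-12, 6), -1)), -93860) = Add(Mul(2, 6, Pow(-6, -1)), -93860) = Add(Mul(2, 6, Rational(-1, 6)), -93860) = Add(-2, -93860) = -93862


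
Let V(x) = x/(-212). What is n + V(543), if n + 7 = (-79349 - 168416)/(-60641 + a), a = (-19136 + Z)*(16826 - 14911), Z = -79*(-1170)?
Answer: -284435293143/29743042228 ≈ -9.5631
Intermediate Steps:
V(x) = -x/212 (V(x) = x*(-1/212) = -x/212)
Z = 92430
a = 140358010 (a = (-19136 + 92430)*(16826 - 14911) = 73294*1915 = 140358010)
n = -982329348/140297369 (n = -7 + (-79349 - 168416)/(-60641 + 140358010) = -7 - 247765/140297369 = -982329348/140297369 ≈ -7.0018)
n + V(543) = -982329348/140297369 - 1/212*543 = -982329348/140297369 - 543/212 = -284435293143/29743042228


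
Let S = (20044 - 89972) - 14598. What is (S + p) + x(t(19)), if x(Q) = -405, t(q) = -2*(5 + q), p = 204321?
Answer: 119390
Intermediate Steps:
t(q) = -10 - 2*q
S = -84526 (S = -69928 - 14598 = -84526)
(S + p) + x(t(19)) = (-84526 + 204321) - 405 = 119795 - 405 = 119390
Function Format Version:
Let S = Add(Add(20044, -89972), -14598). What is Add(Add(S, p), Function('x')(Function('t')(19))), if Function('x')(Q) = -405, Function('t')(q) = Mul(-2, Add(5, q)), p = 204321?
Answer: 119390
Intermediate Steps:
Function('t')(q) = Add(-10, Mul(-2, q))
S = -84526 (S = Add(-69928, -14598) = -84526)
Add(Add(S, p), Function('x')(Function('t')(19))) = Add(Add(-84526, 204321), -405) = Add(119795, -405) = 119390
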